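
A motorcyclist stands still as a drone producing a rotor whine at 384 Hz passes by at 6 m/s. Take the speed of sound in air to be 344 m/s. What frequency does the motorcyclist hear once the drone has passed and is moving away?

Receding: f₂ = f · v/(v + v_s) = 384 × 344/350 ≈ 377 Hz.

377 Hz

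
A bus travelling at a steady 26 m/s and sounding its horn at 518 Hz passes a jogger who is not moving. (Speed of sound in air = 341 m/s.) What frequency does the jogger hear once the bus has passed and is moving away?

481 Hz

Receding: f₂ = f · v/(v + v_s) = 518 × 341/367 ≈ 481 Hz.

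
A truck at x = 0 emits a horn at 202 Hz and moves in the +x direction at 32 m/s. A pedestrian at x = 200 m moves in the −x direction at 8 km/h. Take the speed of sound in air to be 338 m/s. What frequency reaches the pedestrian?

8 km/h = 2.222 m/s.
The observer lies on the +x side, so the source is heading toward the observer and the observer is heading toward the source.
With source approaching and observer approaching, f' = f · (v + v_o)/(v − v_s).
f' = 202 × (338 + 2.222)/(338 − 32) = 202 × 340.22/306 ≈ 225 Hz.

225 Hz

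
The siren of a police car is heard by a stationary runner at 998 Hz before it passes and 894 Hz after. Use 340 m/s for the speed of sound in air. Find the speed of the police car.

f₁/f₂ = (v + v_s)/(v − v_s), so v_s = v · (f₁ − f₂)/(f₁ + f₂).
v_s = 340 × (998 − 894)/(998 + 894) = 340 × 104/1892 ≈ 18.7 m/s.

18.7 m/s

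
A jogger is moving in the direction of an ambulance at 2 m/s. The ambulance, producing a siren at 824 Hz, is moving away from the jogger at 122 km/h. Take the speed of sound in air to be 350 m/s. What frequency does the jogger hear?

756 Hz

122 km/h = 33.89 m/s.
Both move, so f' = f · (v + v_o)/(v + v_s).
f' = 824 × (350 + 2)/(350 + 33.89) = 824 × 352/383.89 ≈ 756 Hz.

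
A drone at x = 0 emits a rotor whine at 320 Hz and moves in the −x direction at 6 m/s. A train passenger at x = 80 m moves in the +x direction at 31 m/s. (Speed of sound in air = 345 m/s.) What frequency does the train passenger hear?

286 Hz

The observer lies on the +x side, so the source is heading away from the observer and the observer is heading away from the source.
General Doppler shift: f' = f · (v − v_o)/(v + v_s).
f' = 320 × (345 − 31)/(345 + 6) = 320 × 314/351 ≈ 286 Hz.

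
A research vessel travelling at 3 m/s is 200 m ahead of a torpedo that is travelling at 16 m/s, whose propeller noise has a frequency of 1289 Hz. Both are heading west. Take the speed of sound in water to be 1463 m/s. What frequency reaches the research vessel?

The research vessel is ahead, so the torpedo is moving toward it while the research vessel is moving away from the torpedo.
Both move, so f' = f · (v − v_o)/(v − v_s).
f' = 1289 × (1463 − 3)/(1463 − 16) = 1289 × 1460/1447 ≈ 1301 Hz.

1301 Hz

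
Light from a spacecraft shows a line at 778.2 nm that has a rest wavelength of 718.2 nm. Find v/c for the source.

0.080

λ'/λ₀ = 1.0835 > 1 (redshift), so the source is receding.
λ'/λ₀ = √((1 + β)/(1 − β)) for a receding source ⇒ β = (r² − 1)/(r² + 1) with r = λ'/λ₀.
β = (1.1741 − 1)/(1.1741 + 1) ≈ 0.080.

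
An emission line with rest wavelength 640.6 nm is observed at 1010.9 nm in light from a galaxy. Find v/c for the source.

0.427c

λ'/λ₀ = 1.5781 > 1 (redshift), so the source is receding.
λ'/λ₀ = √((1 + β)/(1 − β)) for a receding source ⇒ β = (r² − 1)/(r² + 1) with r = λ'/λ₀.
β = (2.4902 − 1)/(2.4902 + 1) ≈ 0.427.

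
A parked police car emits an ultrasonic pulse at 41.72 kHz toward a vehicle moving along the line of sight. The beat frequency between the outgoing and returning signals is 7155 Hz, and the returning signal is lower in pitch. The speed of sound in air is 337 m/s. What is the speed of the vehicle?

32 m/s

Double Doppler shift off a moving reflector: f₂ = f₀ · (v + u)/(v − u) (u > 0 toward emitter).
Returning signal is lower, so f₂ = f₀ − Δf = 41720 − 7155 = 34565 Hz.
Rearranging, u = v · (f₂ − f₀)/(f₂ + f₀) = 337 × -7155/76285 ≈ -32 m/s.
So the vehicle is moving at 32 m/s away from the emitter.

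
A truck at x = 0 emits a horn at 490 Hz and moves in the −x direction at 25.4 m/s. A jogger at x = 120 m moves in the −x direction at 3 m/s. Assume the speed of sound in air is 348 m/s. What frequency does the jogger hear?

461 Hz

The observer lies on the +x side, so the source is heading away from the observer and the observer is heading toward the source.
With source receding and observer approaching, f' = f · (v + v_o)/(v + v_s).
f' = 490 × (348 + 3)/(348 + 25.4) = 490 × 351/373.4 ≈ 461 Hz.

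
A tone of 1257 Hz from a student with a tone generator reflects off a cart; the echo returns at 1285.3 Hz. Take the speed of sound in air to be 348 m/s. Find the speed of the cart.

3.9 m/s

Double Doppler shift off a moving reflector: f₂ = f₀ · (v + u)/(v − u) (u > 0 toward emitter).
Rearranging, u = v · (f₂ − f₀)/(f₂ + f₀) = 348 × 28.3/2542.3 ≈ 3.9 m/s.
So the cart is moving at 3.9 m/s toward the emitter.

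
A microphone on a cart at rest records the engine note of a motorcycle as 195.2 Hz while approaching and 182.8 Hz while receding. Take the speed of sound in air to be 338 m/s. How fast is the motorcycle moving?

f₁/f₂ = (v + v_s)/(v − v_s), so v_s = v · (f₁ − f₂)/(f₁ + f₂).
v_s = 338 × (195.2 − 182.8)/(195.2 + 182.8) = 338 × 12.4/378.0 ≈ 11.1 m/s.

11.1 m/s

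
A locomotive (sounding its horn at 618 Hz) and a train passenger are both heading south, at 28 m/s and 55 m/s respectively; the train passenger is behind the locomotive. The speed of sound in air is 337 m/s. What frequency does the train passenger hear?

The train passenger is behind, so the locomotive is moving away from it while the train passenger is moving toward the locomotive.
General Doppler shift: f' = f · (v + v_o)/(v + v_s).
f' = 618 × (337 + 55)/(337 + 28) = 618 × 392/365 ≈ 664 Hz.

664 Hz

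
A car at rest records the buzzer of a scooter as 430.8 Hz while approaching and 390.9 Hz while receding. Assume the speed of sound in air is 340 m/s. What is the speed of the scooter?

f₁/f₂ = (v + v_s)/(v − v_s), so v_s = v · (f₁ − f₂)/(f₁ + f₂).
v_s = 340 × (430.8 − 390.9)/(430.8 + 390.9) = 340 × 39.9/821.7 ≈ 16.5 m/s.

16.5 m/s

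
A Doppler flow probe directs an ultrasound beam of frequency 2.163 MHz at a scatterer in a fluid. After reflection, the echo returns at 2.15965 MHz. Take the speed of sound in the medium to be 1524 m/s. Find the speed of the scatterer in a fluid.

Double Doppler shift off a moving reflector: f₂ = f₀ · (v + u)/(v − u) (u > 0 toward emitter).
Rearranging, u = v · (f₂ − f₀)/(f₂ + f₀) = 1524 × -0.00335/4.32265 ≈ -1.18 m/s.
So the scatterer in a fluid is moving at 1.18 m/s away from the emitter.

1.18 m/s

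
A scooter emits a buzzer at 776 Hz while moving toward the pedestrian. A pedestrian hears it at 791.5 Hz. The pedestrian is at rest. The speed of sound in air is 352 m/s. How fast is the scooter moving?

f' = f · v/(v − v_s) ⇒ v_s = v · |1 − f/f'|.
v_s = 352 × |1 − 776/791.5| = 352 × 0.01958 ≈ 6.9 m/s.

6.9 m/s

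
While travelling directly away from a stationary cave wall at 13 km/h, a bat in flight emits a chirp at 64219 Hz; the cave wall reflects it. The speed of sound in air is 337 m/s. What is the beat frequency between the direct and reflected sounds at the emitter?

13 km/h = 3.611 m/s.
The cave wall receives the sound from a moving source: f₁ = f₀ · v/(v + v_e) = 64219 × 337/340.61 ≈ 63538 Hz.
On the return leg the bat in flight is a moving observer: f₂ = f₁ · (v − v_e)/v = 63538 × 333.39/337 ≈ 62857 Hz.
Beat against the emitted tone: |f₂ − f₀| = 2v_e·f₀/(v + v_e) = 2 × 3.611 × 64219/340.61 ≈ 1362 Hz.

1362 Hz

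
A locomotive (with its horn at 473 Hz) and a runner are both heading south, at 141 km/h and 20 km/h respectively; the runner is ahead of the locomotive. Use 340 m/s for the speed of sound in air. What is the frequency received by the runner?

526 Hz

141 km/h = 39.17 m/s; 20 km/h = 5.556 m/s.
The runner is ahead, so the locomotive is moving toward it while the runner is moving away from the locomotive.
With source approaching and observer receding, f' = f · (v − v_o)/(v − v_s).
f' = 473 × (340 − 5.556)/(340 − 39.17) = 473 × 334.44/300.83 ≈ 526 Hz.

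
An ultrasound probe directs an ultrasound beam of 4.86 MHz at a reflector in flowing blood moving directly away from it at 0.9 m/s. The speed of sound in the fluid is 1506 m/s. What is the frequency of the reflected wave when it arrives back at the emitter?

4.854 MHz

At the reflector in flowing blood (a moving observer), f₁ = f₀ · (v − u)/v = 4.86 × 1505.1/1506 ≈ 4.857 MHz.
The reflection then acts as a moving source: f₂ = f₁ · v/(v + u) ≈ 4.854 MHz.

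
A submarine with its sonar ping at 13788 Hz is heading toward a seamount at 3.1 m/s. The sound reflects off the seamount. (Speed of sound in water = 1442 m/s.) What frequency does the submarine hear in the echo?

13847 Hz

The seamount receives the sound from a moving source: f₁ = f₀ · v/(v − v_e) = 13788 × 1442/1438.9 ≈ 13818 Hz.
On the return leg the submarine is a moving observer: f₂ = f₁ · (v + v_e)/v = 13818 × 1445.1/1442 ≈ 13847 Hz.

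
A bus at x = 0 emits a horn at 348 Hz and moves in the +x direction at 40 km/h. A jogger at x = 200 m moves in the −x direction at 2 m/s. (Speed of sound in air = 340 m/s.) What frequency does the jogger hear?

362 Hz

40 km/h = 11.11 m/s.
The observer lies on the +x side, so the source is heading toward the observer and the observer is heading toward the source.
General Doppler shift: f' = f · (v + v_o)/(v − v_s).
f' = 348 × (340 + 2)/(340 − 11.11) = 348 × 342/328.89 ≈ 362 Hz.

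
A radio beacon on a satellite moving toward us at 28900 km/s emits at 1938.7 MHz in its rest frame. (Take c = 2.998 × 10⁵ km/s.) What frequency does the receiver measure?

2135.5 MHz

β = v/c = 28900/299800 = 0.0964.
Relativistic Doppler for frequency: f' = f₀ · √((1 + β)/(1 − β)).
f' = 1938.7 × √(1.0964/0.9036) = 1938.7 × 1.10153 ≈ 2135.5 MHz.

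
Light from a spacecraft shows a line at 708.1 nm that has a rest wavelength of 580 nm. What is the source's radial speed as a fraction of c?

λ'/λ₀ = 1.2209 > 1 (redshift), so the source is receding.
λ'/λ₀ = √((1 + β)/(1 − β)) for a receding source ⇒ β = (r² − 1)/(r² + 1) with r = λ'/λ₀.
β = (1.4905 − 1)/(1.4905 + 1) ≈ 0.197.

0.197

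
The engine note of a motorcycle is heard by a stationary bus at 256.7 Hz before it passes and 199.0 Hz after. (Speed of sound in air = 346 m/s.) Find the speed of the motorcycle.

f₁/f₂ = (v + v_s)/(v − v_s), so v_s = v · (f₁ − f₂)/(f₁ + f₂).
v_s = 346 × (256.7 − 199.0)/(256.7 + 199.0) = 346 × 57.7/455.7 ≈ 44 m/s.

44 m/s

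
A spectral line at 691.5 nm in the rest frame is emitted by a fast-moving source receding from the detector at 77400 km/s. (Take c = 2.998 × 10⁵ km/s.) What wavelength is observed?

900.6 nm

β = v/c = 77400/299800 = 0.2582.
Relativistic Doppler for wavelength: λ' = λ₀ · √((1 + β)/(1 − β)).
λ' = 691.5 × √(1.2582/0.7418) = 691.5 × 1.30232 ≈ 900.6 nm.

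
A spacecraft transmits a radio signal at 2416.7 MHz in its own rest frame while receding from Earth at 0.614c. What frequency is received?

Relativistic Doppler for frequency: f' = f₀ · √((1 − β)/(1 + β)).
f' = 2416.7 × √(0.3860/1.6140) = 2416.7 × 0.48904 ≈ 1181.9 MHz.

1181.9 MHz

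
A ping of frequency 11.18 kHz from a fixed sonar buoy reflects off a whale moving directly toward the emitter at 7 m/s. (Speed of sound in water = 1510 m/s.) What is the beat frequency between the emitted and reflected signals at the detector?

104 Hz

The whale first receives the wave as a moving observer: f₁ = f₀ · (v + u)/v = 11.18 × (1510 + 7)/1510 ≈ 11.2318 kHz.
The reflection then acts as a moving source: f₂ = f₁ · v/(v − u) ≈ 11.2841 kHz.
Equivalently f₂ = f₀ · (v + u)/(v − u).
Beat frequency (with f₀ = 11180 Hz): |f₂ − f₀| = 2u·f₀/(v − u) = 2 × 7 × 11180/1503 ≈ 104 Hz.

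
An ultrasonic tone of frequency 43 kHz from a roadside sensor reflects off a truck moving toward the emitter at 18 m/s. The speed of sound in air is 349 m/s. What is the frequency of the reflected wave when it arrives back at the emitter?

At the truck (a moving observer), f₁ = f₀ · (v + u)/v = 43 × 367/349 ≈ 45.2 kHz.
On reflection it acts as a source moving toward the stationary detector: f₂ = f₁ · v/(v − u) = 45.2 × 349/331 ≈ 47.7 kHz.

47.7 kHz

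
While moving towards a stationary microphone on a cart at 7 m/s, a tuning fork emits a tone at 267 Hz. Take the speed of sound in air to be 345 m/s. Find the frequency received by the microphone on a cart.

With the source moving toward a stationary observer, f' = f · v/(v − v_s).
f' = 267 × 345/(345 − 7) = 267 × 345/338 ≈ 273 Hz.

273 Hz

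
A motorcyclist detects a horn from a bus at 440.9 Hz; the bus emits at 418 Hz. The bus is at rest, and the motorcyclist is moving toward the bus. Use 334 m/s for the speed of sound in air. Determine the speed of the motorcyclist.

18.3 m/s

f' = f · (v + v_o)/v ⇒ v_o = v · |f'/f − 1|.
v_o = 334 × |440.9/418 − 1| = 334 × 0.05478 ≈ 18.3 m/s.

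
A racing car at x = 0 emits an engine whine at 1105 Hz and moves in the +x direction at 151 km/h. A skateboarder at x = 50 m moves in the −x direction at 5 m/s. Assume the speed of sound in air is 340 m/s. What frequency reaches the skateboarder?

1279 Hz

151 km/h = 41.94 m/s.
The observer lies on the +x side, so the source is heading toward the observer and the observer is heading toward the source.
Both move, so f' = f · (v + v_o)/(v − v_s).
f' = 1105 × (340 + 5)/(340 − 41.94) = 1105 × 345/298.06 ≈ 1279 Hz.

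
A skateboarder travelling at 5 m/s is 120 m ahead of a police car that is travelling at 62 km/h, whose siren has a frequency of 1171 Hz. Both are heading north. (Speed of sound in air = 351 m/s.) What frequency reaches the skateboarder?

1214 Hz

62 km/h = 17.22 m/s.
The skateboarder is ahead, so the police car is moving toward it while the skateboarder is moving away from the police car.
With source approaching and observer receding, f' = f · (v − v_o)/(v − v_s).
f' = 1171 × (351 − 5)/(351 − 17.22) = 1171 × 346/333.78 ≈ 1214 Hz.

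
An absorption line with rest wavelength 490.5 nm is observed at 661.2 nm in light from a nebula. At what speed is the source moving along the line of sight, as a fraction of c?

λ'/λ₀ = 1.3480 > 1 (redshift), so the source is receding.
λ'/λ₀ = √((1 + β)/(1 − β)) for a receding source ⇒ β = (r² − 1)/(r² + 1) with r = λ'/λ₀.
β = (1.8171 − 1)/(1.8171 + 1) ≈ 0.290.

0.290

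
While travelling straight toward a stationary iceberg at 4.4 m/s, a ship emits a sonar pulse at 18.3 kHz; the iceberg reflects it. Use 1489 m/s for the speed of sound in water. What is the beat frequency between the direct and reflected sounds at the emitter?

108 Hz

The iceberg receives the sound from a moving source: f₁ = f₀ · v/(v − v_e) = 18.3 × 1489/1484.6 ≈ 18.3542 kHz.
On the return leg the ship is a moving observer: f₂ = f₁ · (v + v_e)/v = 18.3542 × 1493.4/1489 ≈ 18.4085 kHz.
Beat against the emitted tone (with f₀ = 18300 Hz): |f₂ − f₀| = 2v_e·f₀/(v − v_e) = 2 × 4.4 × 18300/1484.6 ≈ 108 Hz.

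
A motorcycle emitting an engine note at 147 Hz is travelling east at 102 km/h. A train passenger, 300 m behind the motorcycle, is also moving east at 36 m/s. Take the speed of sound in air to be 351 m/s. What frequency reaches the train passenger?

102 km/h = 28.33 m/s.
The train passenger is behind, so the motorcycle is moving away from it while the train passenger is moving toward the motorcycle.
Both move, so f' = f · (v + v_o)/(v + v_s).
f' = 147 × (351 + 36)/(351 + 28.33) = 147 × 387/379.33 ≈ 150 Hz.

150 Hz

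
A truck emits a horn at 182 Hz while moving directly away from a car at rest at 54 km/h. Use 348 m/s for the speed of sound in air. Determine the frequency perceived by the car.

54 km/h = 15 m/s.
With the source moving away from a stationary observer, f' = f · v/(v + v_s).
f' = 182 × 348/(348 + 15) = 182 × 348/363 ≈ 174 Hz.

174 Hz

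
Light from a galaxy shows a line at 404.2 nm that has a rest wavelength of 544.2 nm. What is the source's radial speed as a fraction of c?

0.289

λ'/λ₀ = 0.7427 < 1 (blueshift), so the source is approaching.
λ'/λ₀ = √((1 − β)/(1 + β)) for an approaching source ⇒ β = (1 − r²)/(1 + r²) with r = λ'/λ₀.
β = (1 − 0.5517)/(1 + 0.5517) ≈ 0.289.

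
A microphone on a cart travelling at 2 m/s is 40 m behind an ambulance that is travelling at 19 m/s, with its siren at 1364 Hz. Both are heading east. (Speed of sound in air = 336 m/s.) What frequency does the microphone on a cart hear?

The microphone on a cart is behind, so the ambulance is moving away from it while the microphone on a cart is moving toward the ambulance.
General Doppler shift: f' = f · (v + v_o)/(v + v_s).
f' = 1364 × (336 + 2)/(336 + 19) = 1364 × 338/355 ≈ 1299 Hz.

1299 Hz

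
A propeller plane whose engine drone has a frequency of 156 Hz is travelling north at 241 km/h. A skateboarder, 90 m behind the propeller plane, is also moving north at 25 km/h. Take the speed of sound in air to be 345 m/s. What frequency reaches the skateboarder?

133 Hz

241 km/h = 66.94 m/s; 25 km/h = 6.944 m/s.
The skateboarder is behind, so the propeller plane is moving away from it while the skateboarder is moving toward the propeller plane.
With source receding and observer approaching, f' = f · (v + v_o)/(v + v_s).
f' = 156 × (345 + 6.944)/(345 + 66.94) = 156 × 351.94/411.94 ≈ 133 Hz.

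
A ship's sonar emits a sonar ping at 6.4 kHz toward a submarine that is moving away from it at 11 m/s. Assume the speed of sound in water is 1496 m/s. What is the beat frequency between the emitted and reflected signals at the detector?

The submarine first receives the wave as a moving observer: f₁ = f₀ · (v − u)/v = 6.4 × (1496 − 11)/1496 ≈ 6.3529 kHz.
The reflection then acts as a moving source: f₂ = f₁ · v/(v + u) ≈ 6.3066 kHz.
Equivalently f₂ = f₀ · (v − u)/(v + u).
Beat frequency (with f₀ = 6400 Hz): |f₂ − f₀| = 2u·f₀/(v + u) = 2 × 11 × 6400/1507 ≈ 93 Hz.

93 Hz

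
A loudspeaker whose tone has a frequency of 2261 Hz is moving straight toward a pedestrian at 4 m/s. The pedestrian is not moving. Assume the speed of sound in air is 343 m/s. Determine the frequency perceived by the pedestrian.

2288 Hz

Only the source moves, toward the listener, so f' = f · v/(v − v_s).
f' = 2261 × 343/(343 − 4) = 2261 × 343/339 ≈ 2288 Hz.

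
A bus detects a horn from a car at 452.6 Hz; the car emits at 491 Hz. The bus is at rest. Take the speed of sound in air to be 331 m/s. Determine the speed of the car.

28 m/s

f' < f, so the car is receding.
f' = f · v/(v + v_s) ⇒ v_s = v · |1 − f/f'|.
v_s = 331 × |1 − 491/452.6| = 331 × 0.08484 ≈ 28 m/s.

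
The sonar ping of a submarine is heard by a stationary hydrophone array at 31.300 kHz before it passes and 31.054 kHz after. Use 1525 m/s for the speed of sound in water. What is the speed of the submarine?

f₁/f₂ = (v + v_s)/(v − v_s), so v_s = v · (f₁ − f₂)/(f₁ + f₂).
v_s = 1525 × (31.300 − 31.054)/(31.300 + 31.054) = 1525 × 0.246/62.354 ≈ 6.0 m/s.

6.0 m/s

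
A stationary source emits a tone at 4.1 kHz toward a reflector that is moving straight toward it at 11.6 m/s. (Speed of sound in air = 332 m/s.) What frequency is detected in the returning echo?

4.40 kHz

At the reflector (a moving observer), f₁ = f₀ · (v + u)/v = 4.1 × 343.6/332 ≈ 4.24 kHz.
On reflection it acts as a source moving toward the stationary detector: f₂ = f₁ · v/(v − u) = 4.24 × 332/320.4 ≈ 4.40 kHz.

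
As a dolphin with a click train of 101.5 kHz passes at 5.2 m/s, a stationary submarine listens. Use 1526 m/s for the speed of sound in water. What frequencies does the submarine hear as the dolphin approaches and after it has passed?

Approaching: f₁ = f · v/(v − v_s) = 101.5 × 1526/1520.8 ≈ 101.8 kHz.
Receding: f₂ = f · v/(v + v_s) = 101.5 × 1526/1531.2 ≈ 101.2 kHz.

101.8 kHz approaching; 101.2 kHz receding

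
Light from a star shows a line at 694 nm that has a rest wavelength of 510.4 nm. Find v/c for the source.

0.298

λ'/λ₀ = 1.3597 > 1 (redshift), so the source is receding.
λ'/λ₀ = √((1 + β)/(1 − β)) for a receding source ⇒ β = (r² − 1)/(r² + 1) with r = λ'/λ₀.
β = (1.8488 − 1)/(1.8488 + 1) ≈ 0.298.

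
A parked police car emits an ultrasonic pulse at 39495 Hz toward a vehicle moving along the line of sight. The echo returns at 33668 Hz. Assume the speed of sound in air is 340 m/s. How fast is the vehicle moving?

Double Doppler shift off a moving reflector: f₂ = f₀ · (v + u)/(v − u) (u > 0 toward emitter).
Rearranging, u = v · (f₂ − f₀)/(f₂ + f₀) = 340 × -5827/73163 ≈ -27 m/s.
So the vehicle is moving at 27 m/s away from the emitter.

27 m/s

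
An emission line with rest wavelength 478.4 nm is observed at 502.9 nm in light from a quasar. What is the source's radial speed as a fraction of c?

0.050c

λ'/λ₀ = 1.0512 > 1 (redshift), so the source is receding.
λ'/λ₀ = √((1 + β)/(1 − β)) for a receding source ⇒ β = (r² − 1)/(r² + 1) with r = λ'/λ₀.
β = (1.1050 − 1)/(1.1050 + 1) ≈ 0.050.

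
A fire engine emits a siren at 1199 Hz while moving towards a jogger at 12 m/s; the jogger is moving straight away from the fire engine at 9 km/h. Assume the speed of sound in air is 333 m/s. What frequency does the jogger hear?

1234 Hz

9 km/h = 2.5 m/s.
General Doppler shift: f' = f · (v − v_o)/(v − v_s).
f' = 1199 × (333 − 2.5)/(333 − 12) = 1199 × 330.5/321 ≈ 1234 Hz.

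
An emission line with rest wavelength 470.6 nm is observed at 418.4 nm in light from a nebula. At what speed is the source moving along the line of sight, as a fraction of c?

λ'/λ₀ = 0.8891 < 1 (blueshift), so the source is approaching.
λ'/λ₀ = √((1 − β)/(1 + β)) for an approaching source ⇒ β = (1 − r²)/(1 + r²) with r = λ'/λ₀.
β = (1 − 0.7905)/(1 + 0.7905) ≈ 0.117.

0.117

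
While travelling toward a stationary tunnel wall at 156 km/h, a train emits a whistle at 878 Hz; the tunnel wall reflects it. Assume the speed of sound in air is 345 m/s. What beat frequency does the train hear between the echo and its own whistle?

252 Hz

156 km/h = 43.33 m/s.
The tunnel wall receives the sound from a moving source: f₁ = f₀ · v/(v − v_e) = 878 × 345/301.67 ≈ 1004 Hz.
On the return leg the train is a moving observer: f₂ = f₁ · (v + v_e)/v = 1004 × 388.33/345 ≈ 1130 Hz.
Equivalently f₂ = f₀ · (v + v_e)/(v − v_e).
Beat against the emitted tone: |f₂ − f₀| = 2v_e·f₀/(v − v_e) = 2 × 43.33 × 878/301.67 ≈ 252 Hz.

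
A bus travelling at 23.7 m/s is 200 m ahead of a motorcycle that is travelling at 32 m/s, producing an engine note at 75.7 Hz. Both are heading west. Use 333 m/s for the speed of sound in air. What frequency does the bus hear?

78 Hz

The bus is ahead, so the motorcycle is moving toward it while the bus is moving away from the motorcycle.
General Doppler shift: f' = f · (v − v_o)/(v − v_s).
f' = 75.7 × (333 − 23.7)/(333 − 32) = 75.7 × 309.3/301 ≈ 78 Hz.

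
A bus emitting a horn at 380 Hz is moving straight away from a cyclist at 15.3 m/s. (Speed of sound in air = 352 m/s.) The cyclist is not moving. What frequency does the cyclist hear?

364 Hz

Moving source, stationary observer: f' = f · v/(v + v_s) since the source is receding.
f' = 380 × 352/(352 + 15.3) = 380 × 352/367.3 ≈ 364 Hz.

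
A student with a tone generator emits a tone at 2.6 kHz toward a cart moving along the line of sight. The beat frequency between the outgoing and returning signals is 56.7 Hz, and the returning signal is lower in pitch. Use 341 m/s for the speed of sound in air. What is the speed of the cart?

3.8 m/s

Double Doppler shift off a moving reflector: f₂ = f₀ · (v + u)/(v − u) (u > 0 toward emitter).
Returning signal is lower, so f₂ = f₀ − Δf = 2600 − 56.7 = 2543.3 Hz.
Rearranging, u = v · (f₂ − f₀)/(f₂ + f₀) = 341 × -56.7/5143.3 ≈ -3.8 m/s.
So the cart is moving at 3.8 m/s away from the emitter.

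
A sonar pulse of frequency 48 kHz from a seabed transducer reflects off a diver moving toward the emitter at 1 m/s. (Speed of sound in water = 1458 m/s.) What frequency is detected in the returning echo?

48.1 kHz

The diver first receives the wave as a moving observer: f₁ = f₀ · (v + u)/v = 48 × (1458 + 1)/1458 ≈ 48.0 kHz.
On reflection it acts as a source moving toward the stationary detector: f₂ = f₁ · v/(v − u) = 48.0 × 1458/1457 ≈ 48.1 kHz.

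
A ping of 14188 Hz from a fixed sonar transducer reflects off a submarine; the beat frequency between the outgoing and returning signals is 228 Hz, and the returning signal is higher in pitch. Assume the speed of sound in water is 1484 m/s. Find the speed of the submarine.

11.8 m/s

Double Doppler shift off a moving reflector: f₂ = f₀ · (v + u)/(v − u) (u > 0 toward emitter).
Returning signal is higher, so f₂ = f₀ + Δf = 14188 + 228 = 14416 Hz.
Rearranging, u = v · (f₂ − f₀)/(f₂ + f₀) = 1484 × 228/28604 ≈ 11.8 m/s.
So the submarine is moving at 11.8 m/s toward the emitter.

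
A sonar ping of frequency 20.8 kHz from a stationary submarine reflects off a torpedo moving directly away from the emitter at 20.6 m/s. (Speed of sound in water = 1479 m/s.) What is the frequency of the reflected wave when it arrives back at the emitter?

At the torpedo (a moving observer), f₁ = f₀ · (v − u)/v = 20.8 × 1458.4/1479 ≈ 20.5 kHz.
On reflection it acts as a source moving away from the stationary detector: f₂ = f₁ · v/(v + u) = 20.5 × 1479/1499.6 ≈ 20.2 kHz.

20.2 kHz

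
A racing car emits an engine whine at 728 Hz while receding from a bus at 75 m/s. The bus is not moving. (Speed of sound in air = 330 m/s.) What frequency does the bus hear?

593 Hz

With the source moving away from a stationary observer, f' = f · v/(v + v_s).
f' = 728 × 330/(330 + 75) = 728 × 330/405 ≈ 593 Hz.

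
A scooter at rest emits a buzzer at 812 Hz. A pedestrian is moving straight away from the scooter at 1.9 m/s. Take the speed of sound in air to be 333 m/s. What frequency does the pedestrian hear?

Only the observer moves, away from the source, so f' = f · (v − v_o)/v.
f' = 812 × (333 − 1.9)/333 = 812 × 331.1/333 ≈ 807 Hz.

807 Hz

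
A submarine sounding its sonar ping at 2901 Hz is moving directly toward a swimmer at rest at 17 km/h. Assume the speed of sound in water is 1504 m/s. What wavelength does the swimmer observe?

51.7 cm

17 km/h = 4.722 m/s.
Moving source, stationary observer: f' = f · v/(v − v_s) since the source is approaching.
f' = 2901 × 1504/(1504 − 4.722) ≈ 2910 Hz.
λ' = v/f' = 1504/2910.14 ≈ 51.7 cm.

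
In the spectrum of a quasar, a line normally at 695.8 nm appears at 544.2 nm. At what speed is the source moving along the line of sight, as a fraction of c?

0.241

λ'/λ₀ = 0.7821 < 1 (blueshift), so the source is approaching.
λ'/λ₀ = √((1 − β)/(1 + β)) for an approaching source ⇒ β = (1 − r²)/(1 + r²) with r = λ'/λ₀.
β = (1 − 0.6117)/(1 + 0.6117) ≈ 0.241.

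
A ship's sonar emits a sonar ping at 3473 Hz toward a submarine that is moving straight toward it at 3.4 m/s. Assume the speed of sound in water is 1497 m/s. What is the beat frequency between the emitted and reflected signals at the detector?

The submarine first receives the wave as a moving observer: f₁ = f₀ · (v + u)/v = 3473 × (1497 + 3.4)/1497 ≈ 3480.89 Hz.
On reflection it acts as a source moving toward the stationary detector: f₂ = f₁ · v/(v − u) = 3480.89 × 1497/1493.6 ≈ 3488.81 Hz.
Beat frequency: |f₂ − f₀| = 2u·f₀/(v − u) = 2 × 3.4 × 3473/1493.6 ≈ 15.8 Hz.

15.8 Hz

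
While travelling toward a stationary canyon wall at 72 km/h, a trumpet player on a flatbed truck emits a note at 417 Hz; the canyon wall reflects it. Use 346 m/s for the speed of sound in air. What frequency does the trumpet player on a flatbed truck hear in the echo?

468 Hz

72 km/h = 20 m/s.
The canyon wall receives the sound from a moving source: f₁ = f₀ · v/(v − v_e) = 417 × 346/326 ≈ 443 Hz.
On the return leg the trumpet player on a flatbed truck is a moving observer: f₂ = f₁ · (v + v_e)/v = 443 × 366/346 ≈ 468 Hz.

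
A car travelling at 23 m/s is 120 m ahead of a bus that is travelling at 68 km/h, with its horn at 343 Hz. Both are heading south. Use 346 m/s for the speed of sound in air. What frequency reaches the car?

68 km/h = 18.89 m/s.
The car is ahead, so the bus is moving toward it while the car is moving away from the bus.
With source approaching and observer receding, f' = f · (v − v_o)/(v − v_s).
f' = 343 × (346 − 23)/(346 − 18.89) = 343 × 323/327.11 ≈ 339 Hz.

339 Hz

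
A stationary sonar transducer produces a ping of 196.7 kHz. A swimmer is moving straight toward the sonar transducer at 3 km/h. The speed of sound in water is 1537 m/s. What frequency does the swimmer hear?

196.8 kHz

3 km/h = 0.8333 m/s.
Only the observer moves, toward the source, so f' = f · (v + v_o)/v.
f' = 196.7 × (1537 + 0.8333)/1537 = 196.7 × 1537.8/1537 ≈ 196.8 kHz.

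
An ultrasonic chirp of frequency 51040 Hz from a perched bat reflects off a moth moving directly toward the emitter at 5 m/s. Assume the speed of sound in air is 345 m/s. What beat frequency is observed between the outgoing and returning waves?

1501 Hz

At the moth (a moving observer), f₁ = f₀ · (v + u)/v = 51040 × 350/345 ≈ 51780 Hz.
The reflection then acts as a moving source: f₂ = f₁ · v/(v − u) ≈ 52541 Hz.
Beat frequency: |f₂ − f₀| = 2u·f₀/(v − u) = 2 × 5 × 51040/340 ≈ 1501 Hz.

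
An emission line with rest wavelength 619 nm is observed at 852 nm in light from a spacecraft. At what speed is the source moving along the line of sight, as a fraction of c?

λ'/λ₀ = 1.3764 > 1 (redshift), so the source is receding.
λ'/λ₀ = √((1 + β)/(1 − β)) for a receding source ⇒ β = (r² − 1)/(r² + 1) with r = λ'/λ₀.
β = (1.8945 − 1)/(1.8945 + 1) ≈ 0.309.

0.309c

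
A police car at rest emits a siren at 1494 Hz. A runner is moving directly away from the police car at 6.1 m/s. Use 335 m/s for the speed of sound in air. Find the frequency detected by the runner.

1467 Hz

Moving observer, stationary source: f' = f · (v − v_o)/v.
f' = 1494 × (335 − 6.1)/335 = 1494 × 328.9/335 ≈ 1467 Hz.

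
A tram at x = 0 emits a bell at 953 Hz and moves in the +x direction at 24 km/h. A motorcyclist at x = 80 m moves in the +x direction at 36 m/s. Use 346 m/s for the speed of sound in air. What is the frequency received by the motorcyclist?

24 km/h = 6.667 m/s.
The observer lies on the +x side, so the source is heading toward the observer and the observer is heading away from the source.
With source approaching and observer receding, f' = f · (v − v_o)/(v − v_s).
f' = 953 × (346 − 36)/(346 − 6.667) = 953 × 310/339.33 ≈ 871 Hz.

871 Hz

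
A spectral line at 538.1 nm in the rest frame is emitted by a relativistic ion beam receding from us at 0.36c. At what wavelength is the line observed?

784.4 nm

Relativistic Doppler for wavelength: λ' = λ₀ · √((1 + β)/(1 − β)).
λ' = 538.1 × √(1.3600/0.6400) = 538.1 × 1.45774 ≈ 784.4 nm.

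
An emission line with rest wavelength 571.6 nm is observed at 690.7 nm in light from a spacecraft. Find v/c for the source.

λ'/λ₀ = 1.2084 > 1 (redshift), so the source is receding.
λ'/λ₀ = √((1 + β)/(1 − β)) for a receding source ⇒ β = (r² − 1)/(r² + 1) with r = λ'/λ₀.
β = (1.4601 − 1)/(1.4601 + 1) ≈ 0.187.

0.187c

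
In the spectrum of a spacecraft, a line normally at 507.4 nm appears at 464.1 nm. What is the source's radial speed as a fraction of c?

λ'/λ₀ = 0.9147 < 1 (blueshift), so the source is approaching.
λ'/λ₀ = √((1 − β)/(1 + β)) for an approaching source ⇒ β = (1 − r²)/(1 + r²) with r = λ'/λ₀.
β = (1 − 0.8366)/(1 + 0.8366) ≈ 0.089.

0.089c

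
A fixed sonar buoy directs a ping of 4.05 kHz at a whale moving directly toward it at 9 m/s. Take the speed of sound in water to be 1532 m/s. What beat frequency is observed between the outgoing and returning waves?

47.9 Hz

The whale first receives the wave as a moving observer: f₁ = f₀ · (v + u)/v = 4.05 × (1532 + 9)/1532 ≈ 4.0738 kHz.
The reflection then acts as a moving source: f₂ = f₁ · v/(v − u) ≈ 4.0979 kHz.
Equivalently f₂ = f₀ · (v + u)/(v − u).
Beat frequency (with f₀ = 4050 Hz): |f₂ − f₀| = 2u·f₀/(v − u) = 2 × 9 × 4050/1523 ≈ 47.9 Hz.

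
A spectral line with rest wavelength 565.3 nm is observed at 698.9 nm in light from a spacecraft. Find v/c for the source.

0.209

λ'/λ₀ = 1.2363 > 1 (redshift), so the source is receding.
λ'/λ₀ = √((1 + β)/(1 − β)) for a receding source ⇒ β = (r² − 1)/(r² + 1) with r = λ'/λ₀.
β = (1.5285 − 1)/(1.5285 + 1) ≈ 0.209.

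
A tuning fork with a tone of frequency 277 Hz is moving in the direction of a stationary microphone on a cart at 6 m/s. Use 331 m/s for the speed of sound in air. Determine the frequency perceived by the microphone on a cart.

282 Hz

Only the source moves, toward the listener, so f' = f · v/(v − v_s).
f' = 277 × 331/(331 − 6) = 277 × 331/325 ≈ 282 Hz.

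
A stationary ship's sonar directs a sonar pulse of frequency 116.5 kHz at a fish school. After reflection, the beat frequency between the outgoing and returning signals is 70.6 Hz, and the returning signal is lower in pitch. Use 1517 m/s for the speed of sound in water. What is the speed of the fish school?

0.46 m/s

Double Doppler shift off a moving reflector: f₂ = f₀ · (v + u)/(v − u) (u > 0 toward emitter).
Returning signal is lower, so f₂ = f₀ − Δf = 116500 − 70.6 = 116429.4 Hz.
Rearranging, u = v · (f₂ − f₀)/(f₂ + f₀) = 1517 × -70.6/232929.4 ≈ -0.46 m/s.
So the fish school is moving at 0.46 m/s away from the emitter.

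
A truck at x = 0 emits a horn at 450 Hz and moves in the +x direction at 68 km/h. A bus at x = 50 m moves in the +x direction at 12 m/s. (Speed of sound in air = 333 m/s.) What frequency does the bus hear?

68 km/h = 18.89 m/s.
The observer lies on the +x side, so the source is heading toward the observer and the observer is heading away from the source.
With source approaching and observer receding, f' = f · (v − v_o)/(v − v_s).
f' = 450 × (333 − 12)/(333 − 18.89) = 450 × 321/314.11 ≈ 460 Hz.

460 Hz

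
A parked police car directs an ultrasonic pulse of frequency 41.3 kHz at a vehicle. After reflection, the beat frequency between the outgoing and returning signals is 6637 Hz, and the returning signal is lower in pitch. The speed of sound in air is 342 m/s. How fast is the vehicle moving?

30 m/s

Double Doppler shift off a moving reflector: f₂ = f₀ · (v + u)/(v − u) (u > 0 toward emitter).
Returning signal is lower, so f₂ = f₀ − Δf = 41300 − 6637 = 34663 Hz.
Rearranging, u = v · (f₂ − f₀)/(f₂ + f₀) = 342 × -6637/75963 ≈ -30 m/s.
So the vehicle is moving at 30 m/s away from the emitter.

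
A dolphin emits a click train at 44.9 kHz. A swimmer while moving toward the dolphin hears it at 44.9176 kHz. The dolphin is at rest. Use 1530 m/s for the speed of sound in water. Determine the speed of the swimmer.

f' = f · (v + v_o)/v ⇒ v_o = v · |f'/f − 1|.
v_o = 1530 × |44.9176/44.9 − 1| = 1530 × 0.000392 ≈ 0.60 m/s.

0.60 m/s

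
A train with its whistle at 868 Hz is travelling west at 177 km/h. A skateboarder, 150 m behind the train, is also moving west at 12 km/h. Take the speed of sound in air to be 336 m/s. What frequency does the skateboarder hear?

177 km/h = 49.17 m/s; 12 km/h = 3.333 m/s.
The skateboarder is behind, so the train is moving away from it while the skateboarder is moving toward the train.
With source receding and observer approaching, f' = f · (v + v_o)/(v + v_s).
f' = 868 × (336 + 3.333)/(336 + 49.17) = 868 × 339.33/385.17 ≈ 765 Hz.

765 Hz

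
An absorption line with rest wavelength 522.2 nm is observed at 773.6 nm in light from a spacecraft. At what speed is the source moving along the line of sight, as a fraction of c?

0.374

λ'/λ₀ = 1.4814 > 1 (redshift), so the source is receding.
λ'/λ₀ = √((1 + β)/(1 − β)) for a receding source ⇒ β = (r² − 1)/(r² + 1) with r = λ'/λ₀.
β = (2.1946 − 1)/(2.1946 + 1) ≈ 0.374.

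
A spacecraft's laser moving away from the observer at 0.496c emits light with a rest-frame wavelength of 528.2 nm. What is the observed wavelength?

Relativistic Doppler for wavelength: λ' = λ₀ · √((1 + β)/(1 − β)).
λ' = 528.2 × √(1.4960/0.5040) = 528.2 × 1.72286 ≈ 910.0 nm.

910.0 nm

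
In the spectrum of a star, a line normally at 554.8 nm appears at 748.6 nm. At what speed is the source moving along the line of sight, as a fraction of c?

0.291

λ'/λ₀ = 1.3493 > 1 (redshift), so the source is receding.
λ'/λ₀ = √((1 + β)/(1 − β)) for a receding source ⇒ β = (r² − 1)/(r² + 1) with r = λ'/λ₀.
β = (1.8207 − 1)/(1.8207 + 1) ≈ 0.291.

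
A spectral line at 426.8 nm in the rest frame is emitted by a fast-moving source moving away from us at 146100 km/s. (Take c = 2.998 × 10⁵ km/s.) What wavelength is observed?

β = v/c = 146100/299800 = 0.4873.
Relativistic Doppler for wavelength: λ' = λ₀ · √((1 + β)/(1 − β)).
λ' = 426.8 × √(1.4873/0.5127) = 426.8 × 1.70326 ≈ 727.0 nm.

727.0 nm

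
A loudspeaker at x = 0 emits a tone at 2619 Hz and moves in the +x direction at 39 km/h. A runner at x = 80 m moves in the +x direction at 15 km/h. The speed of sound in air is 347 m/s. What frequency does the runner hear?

2671 Hz

39 km/h = 10.83 m/s; 15 km/h = 4.167 m/s.
The observer lies on the +x side, so the source is heading toward the observer and the observer is heading away from the source.
With source approaching and observer receding, f' = f · (v − v_o)/(v − v_s).
f' = 2619 × (347 − 4.167)/(347 − 10.83) = 2619 × 342.83/336.17 ≈ 2671 Hz.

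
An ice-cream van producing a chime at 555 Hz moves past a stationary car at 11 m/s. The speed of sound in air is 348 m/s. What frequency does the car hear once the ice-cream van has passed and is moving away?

Receding: f₂ = f · v/(v + v_s) = 555 × 348/359 ≈ 538 Hz.

538 Hz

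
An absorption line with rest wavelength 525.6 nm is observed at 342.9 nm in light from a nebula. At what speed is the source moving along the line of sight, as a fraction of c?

0.403c

λ'/λ₀ = 0.6524 < 1 (blueshift), so the source is approaching.
λ'/λ₀ = √((1 − β)/(1 + β)) for an approaching source ⇒ β = (1 − r²)/(1 + r²) with r = λ'/λ₀.
β = (1 − 0.4256)/(1 + 0.4256) ≈ 0.403.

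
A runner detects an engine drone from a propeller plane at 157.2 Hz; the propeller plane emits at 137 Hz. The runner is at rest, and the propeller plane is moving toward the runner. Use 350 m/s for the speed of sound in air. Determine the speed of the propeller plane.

f' = f · v/(v − v_s) ⇒ v_s = v · |1 − f/f'|.
v_s = 350 × |1 − 137/157.2| = 350 × 0.1285 ≈ 45 m/s.

45 m/s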